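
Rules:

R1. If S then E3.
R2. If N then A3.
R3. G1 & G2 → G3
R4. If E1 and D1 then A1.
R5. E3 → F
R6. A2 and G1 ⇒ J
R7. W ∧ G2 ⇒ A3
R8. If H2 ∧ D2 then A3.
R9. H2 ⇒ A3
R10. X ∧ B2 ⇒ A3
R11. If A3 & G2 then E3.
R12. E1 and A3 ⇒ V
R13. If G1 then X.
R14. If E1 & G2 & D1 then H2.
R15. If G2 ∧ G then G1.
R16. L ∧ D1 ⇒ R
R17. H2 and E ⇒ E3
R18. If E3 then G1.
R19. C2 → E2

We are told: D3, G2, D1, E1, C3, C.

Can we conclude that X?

H2  (by R14: E1, G2, D1)
A3  (by R9: H2)
E3  (by R11: A3, G2)
G1  (by R18: E3)
X  (by R13: G1)

Yes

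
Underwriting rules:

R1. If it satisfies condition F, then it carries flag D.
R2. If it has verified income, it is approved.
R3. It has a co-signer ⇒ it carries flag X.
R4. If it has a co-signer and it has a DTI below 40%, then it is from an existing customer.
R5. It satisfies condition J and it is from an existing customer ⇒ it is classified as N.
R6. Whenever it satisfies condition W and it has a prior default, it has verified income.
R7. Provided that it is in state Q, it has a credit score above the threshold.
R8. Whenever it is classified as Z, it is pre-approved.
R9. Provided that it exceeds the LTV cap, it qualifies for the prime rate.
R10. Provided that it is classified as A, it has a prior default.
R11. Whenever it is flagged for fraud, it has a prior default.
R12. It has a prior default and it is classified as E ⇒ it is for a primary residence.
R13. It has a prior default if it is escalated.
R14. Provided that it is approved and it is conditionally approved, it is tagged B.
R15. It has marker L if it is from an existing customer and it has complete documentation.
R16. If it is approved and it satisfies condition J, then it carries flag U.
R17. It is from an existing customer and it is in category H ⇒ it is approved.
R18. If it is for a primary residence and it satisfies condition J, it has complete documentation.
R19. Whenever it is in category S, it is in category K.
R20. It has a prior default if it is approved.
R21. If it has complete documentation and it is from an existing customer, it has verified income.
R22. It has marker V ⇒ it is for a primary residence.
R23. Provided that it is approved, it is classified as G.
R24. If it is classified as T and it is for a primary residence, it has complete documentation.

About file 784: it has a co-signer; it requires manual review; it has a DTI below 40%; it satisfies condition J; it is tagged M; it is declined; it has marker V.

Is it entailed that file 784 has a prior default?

Yes

By R4 (it has a co-signer, it has a DTI below 40%): it is from an existing customer.
By R22 (it has marker V): it is for a primary residence.
By R18 (it is for a primary residence, it satisfies condition J): it has complete documentation.
By R21 (it has complete documentation, it is from an existing customer): it has verified income.
By R2 (it has verified income): it is approved.
By R20 (it is approved): it has a prior default.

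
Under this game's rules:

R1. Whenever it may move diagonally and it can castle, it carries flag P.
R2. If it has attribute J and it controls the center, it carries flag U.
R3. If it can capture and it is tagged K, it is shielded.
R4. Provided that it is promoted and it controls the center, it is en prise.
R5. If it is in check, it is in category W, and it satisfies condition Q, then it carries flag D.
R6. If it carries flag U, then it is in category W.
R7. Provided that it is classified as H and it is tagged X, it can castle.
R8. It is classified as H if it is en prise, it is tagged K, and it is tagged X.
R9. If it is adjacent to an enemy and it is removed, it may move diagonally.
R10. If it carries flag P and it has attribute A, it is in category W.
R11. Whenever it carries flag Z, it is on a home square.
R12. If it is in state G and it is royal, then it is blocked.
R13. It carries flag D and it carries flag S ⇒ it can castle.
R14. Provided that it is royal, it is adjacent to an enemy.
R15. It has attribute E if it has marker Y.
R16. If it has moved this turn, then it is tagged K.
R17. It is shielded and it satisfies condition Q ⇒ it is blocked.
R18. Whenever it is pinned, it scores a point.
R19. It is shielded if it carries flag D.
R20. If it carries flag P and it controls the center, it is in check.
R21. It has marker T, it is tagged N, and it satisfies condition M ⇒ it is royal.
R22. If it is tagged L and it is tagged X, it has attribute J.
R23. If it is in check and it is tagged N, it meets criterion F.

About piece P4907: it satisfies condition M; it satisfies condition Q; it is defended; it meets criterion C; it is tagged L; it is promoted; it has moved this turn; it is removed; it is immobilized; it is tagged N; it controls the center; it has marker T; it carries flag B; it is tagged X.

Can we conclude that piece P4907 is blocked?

By R4 (it is promoted, it controls the center): it is en prise.
By R16 (it has moved this turn): it is tagged K.
By R21 (it has marker T, it is tagged N, it satisfies condition M): it is royal.
By R22 (it is tagged L, it is tagged X): it has attribute J.
By R2 (it has attribute J, it controls the center): it carries flag U.
By R6 (it carries flag U): it is in category W.
By R8 (it is en prise, it is tagged K, it is tagged X): it is classified as H.
By R14 (it is royal): it is adjacent to an enemy.
By R7 (it is classified as H, it is tagged X): it can castle.
By R9 (it is adjacent to an enemy, it is removed): it may move diagonally.
By R1 (it may move diagonally, it can castle): it carries flag P.
By R20 (it carries flag P, it controls the center): it is in check.
By R5 (it is in check, it is in category W, it satisfies condition Q): it carries flag D.
By R19 (it carries flag D): it is shielded.
By R17 (it is shielded, it satisfies condition Q): it is blocked.

Yes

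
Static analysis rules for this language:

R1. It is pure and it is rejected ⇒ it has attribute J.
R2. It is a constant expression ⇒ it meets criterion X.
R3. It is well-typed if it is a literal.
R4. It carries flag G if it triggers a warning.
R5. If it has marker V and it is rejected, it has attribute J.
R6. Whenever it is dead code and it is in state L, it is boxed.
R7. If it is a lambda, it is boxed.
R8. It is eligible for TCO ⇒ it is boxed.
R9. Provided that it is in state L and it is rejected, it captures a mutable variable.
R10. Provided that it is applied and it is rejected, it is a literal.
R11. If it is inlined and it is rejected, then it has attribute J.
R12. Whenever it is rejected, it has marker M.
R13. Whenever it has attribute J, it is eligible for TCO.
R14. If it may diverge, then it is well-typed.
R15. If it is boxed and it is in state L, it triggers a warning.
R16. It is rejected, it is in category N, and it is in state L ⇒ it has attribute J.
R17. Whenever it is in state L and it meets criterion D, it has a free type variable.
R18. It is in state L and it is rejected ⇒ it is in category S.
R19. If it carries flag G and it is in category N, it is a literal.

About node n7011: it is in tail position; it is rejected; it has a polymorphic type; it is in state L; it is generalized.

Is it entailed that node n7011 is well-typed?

No

Forward chaining from the given facts derives: captures a mutable variable, has marker M, is in category S.
Rules concluding "it is well-typed": R3 needs "it is a literal"; R14 needs "it may diverge" — none of these are established.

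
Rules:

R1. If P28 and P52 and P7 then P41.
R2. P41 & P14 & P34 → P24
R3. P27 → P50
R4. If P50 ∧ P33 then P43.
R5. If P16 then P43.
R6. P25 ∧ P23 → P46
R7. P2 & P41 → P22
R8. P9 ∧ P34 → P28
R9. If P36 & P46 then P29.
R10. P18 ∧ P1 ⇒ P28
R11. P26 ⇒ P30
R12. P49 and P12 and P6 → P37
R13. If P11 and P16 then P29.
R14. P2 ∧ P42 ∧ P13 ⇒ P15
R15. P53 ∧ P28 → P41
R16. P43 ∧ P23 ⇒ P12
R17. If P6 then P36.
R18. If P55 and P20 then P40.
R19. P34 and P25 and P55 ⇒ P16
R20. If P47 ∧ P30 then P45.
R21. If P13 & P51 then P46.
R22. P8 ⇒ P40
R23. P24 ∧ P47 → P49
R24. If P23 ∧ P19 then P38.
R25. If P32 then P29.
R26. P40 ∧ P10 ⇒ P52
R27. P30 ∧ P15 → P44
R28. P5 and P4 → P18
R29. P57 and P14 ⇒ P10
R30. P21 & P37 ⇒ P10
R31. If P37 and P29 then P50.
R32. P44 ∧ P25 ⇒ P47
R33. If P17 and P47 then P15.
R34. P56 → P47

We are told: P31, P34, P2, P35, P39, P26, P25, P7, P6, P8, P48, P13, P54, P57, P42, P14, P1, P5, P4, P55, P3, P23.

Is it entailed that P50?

P46  (by R6: P25, P23)
P30  (by R11: P26)
P15  (by R14: P2, P42, P13)
P36  (by R17: P6)
P16  (by R19: P34, P25, P55)
P40  (by R22: P8)
P44  (by R27: P30, P15)
P18  (by R28: P5, P4)
P10  (by R29: P57, P14)
P47  (by R32: P44, P25)
P43  (by R5: P16)
P29  (by R9: P36, P46)
P28  (by R10: P18, P1)
P12  (by R16: P43, P23)
P52  (by R26: P40, P10)
P41  (by R1: P28, P52, P7)
P24  (by R2: P41, P14, P34)
P49  (by R23: P24, P47)
P37  (by R12: P49, P12, P6)
P50  (by R31: P37, P29)

Yes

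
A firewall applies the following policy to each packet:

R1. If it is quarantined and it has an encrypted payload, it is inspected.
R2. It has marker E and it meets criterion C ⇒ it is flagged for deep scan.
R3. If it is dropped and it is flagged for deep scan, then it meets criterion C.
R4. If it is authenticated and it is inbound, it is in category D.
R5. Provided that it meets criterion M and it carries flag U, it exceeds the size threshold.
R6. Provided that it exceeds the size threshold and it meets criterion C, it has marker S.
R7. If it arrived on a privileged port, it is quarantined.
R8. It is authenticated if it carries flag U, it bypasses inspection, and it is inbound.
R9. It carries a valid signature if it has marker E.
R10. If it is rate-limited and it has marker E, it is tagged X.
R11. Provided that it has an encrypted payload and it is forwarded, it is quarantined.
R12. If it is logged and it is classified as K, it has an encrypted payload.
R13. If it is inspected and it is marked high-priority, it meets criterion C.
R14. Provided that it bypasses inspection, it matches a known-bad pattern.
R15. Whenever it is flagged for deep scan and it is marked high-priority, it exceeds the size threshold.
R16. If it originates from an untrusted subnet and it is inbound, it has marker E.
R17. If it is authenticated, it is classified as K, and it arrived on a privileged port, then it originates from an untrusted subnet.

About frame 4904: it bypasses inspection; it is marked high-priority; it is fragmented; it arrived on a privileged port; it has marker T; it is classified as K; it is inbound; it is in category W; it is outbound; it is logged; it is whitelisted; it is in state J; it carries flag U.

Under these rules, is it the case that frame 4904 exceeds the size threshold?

Yes

By R7 (it arrived on a privileged port): it is quarantined.
By R8 (it carries flag U, it bypasses inspection, it is inbound): it is authenticated.
By R12 (it is logged, it is classified as K): it has an encrypted payload.
By R17 (it is authenticated, it is classified as K, it arrived on a privileged port): it originates from an untrusted subnet.
By R1 (it is quarantined, it has an encrypted payload): it is inspected.
By R13 (it is inspected, it is marked high-priority): it meets criterion C.
By R16 (it originates from an untrusted subnet, it is inbound): it has marker E.
By R2 (it has marker E, it meets criterion C): it is flagged for deep scan.
By R15 (it is flagged for deep scan, it is marked high-priority): it exceeds the size threshold.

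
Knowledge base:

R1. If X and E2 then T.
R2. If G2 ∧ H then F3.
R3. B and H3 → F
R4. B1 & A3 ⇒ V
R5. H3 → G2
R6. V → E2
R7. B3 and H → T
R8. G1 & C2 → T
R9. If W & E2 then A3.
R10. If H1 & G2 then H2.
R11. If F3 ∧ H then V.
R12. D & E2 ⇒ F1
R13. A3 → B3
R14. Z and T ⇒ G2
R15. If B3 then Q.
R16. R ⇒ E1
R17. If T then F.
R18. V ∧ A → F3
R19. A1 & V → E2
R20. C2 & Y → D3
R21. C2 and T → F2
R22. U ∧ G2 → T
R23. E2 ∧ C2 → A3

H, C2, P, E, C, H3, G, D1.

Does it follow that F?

G2  (by R5: H3)
F3  (by R2: G2, H)
V  (by R11: F3, H)
E2  (by R6: V)
A3  (by R23: E2, C2)
B3  (by R13: A3)
T  (by R7: B3, H)
F  (by R17: T)

Yes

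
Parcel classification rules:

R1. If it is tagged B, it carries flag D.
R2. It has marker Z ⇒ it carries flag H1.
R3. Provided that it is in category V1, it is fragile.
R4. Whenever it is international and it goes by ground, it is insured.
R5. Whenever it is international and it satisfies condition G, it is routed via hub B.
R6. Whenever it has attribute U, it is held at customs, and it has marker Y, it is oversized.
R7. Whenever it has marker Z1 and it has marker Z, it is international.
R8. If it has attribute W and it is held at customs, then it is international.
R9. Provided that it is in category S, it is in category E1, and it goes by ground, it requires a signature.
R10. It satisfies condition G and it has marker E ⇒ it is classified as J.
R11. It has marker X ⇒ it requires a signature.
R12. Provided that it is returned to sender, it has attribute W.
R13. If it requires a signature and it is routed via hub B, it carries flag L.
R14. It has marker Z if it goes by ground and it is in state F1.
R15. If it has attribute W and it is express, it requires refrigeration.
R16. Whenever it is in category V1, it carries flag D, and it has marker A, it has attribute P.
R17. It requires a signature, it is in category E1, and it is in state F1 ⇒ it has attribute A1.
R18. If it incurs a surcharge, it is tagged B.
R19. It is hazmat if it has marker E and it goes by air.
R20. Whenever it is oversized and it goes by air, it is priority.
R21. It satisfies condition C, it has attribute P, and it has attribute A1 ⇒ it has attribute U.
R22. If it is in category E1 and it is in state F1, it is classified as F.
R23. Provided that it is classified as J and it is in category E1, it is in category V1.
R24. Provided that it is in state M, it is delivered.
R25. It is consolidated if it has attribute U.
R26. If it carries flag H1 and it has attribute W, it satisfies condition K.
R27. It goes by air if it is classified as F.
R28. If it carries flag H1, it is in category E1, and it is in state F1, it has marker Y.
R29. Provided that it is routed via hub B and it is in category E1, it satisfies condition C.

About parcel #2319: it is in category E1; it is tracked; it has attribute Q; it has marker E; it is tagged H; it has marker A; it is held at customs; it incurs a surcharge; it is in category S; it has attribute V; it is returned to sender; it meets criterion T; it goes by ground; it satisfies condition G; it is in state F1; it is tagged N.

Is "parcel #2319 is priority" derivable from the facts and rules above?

By R9 (it is in category S, it is in category E1, it goes by ground): it requires a signature.
By R10 (it satisfies condition G, it has marker E): it is classified as J.
By R12 (it is returned to sender): it has attribute W.
By R14 (it goes by ground, it is in state F1): it has marker Z.
By R17 (it requires a signature, it is in category E1, it is in state F1): it has attribute A1.
By R18 (it incurs a surcharge): it is tagged B.
By R22 (it is in category E1, it is in state F1): it is classified as F.
By R23 (it is classified as J, it is in category E1): it is in category V1.
By R27 (it is classified as F): it goes by air.
By R1 (it is tagged B): it carries flag D.
By R2 (it has marker Z): it carries flag H1.
By R8 (it has attribute W, it is held at customs): it is international.
By R16 (it is in category V1, it carries flag D, it has marker A): it has attribute P.
By R28 (it carries flag H1, it is in category E1, it is in state F1): it has marker Y.
By R5 (it is international, it satisfies condition G): it is routed via hub B.
By R29 (it is routed via hub B, it is in category E1): it satisfies condition C.
By R21 (it satisfies condition C, it has attribute P, it has attribute A1): it has attribute U.
By R6 (it has attribute U, it is held at customs, it has marker Y): it is oversized.
By R20 (it is oversized, it goes by air): it is priority.

Yes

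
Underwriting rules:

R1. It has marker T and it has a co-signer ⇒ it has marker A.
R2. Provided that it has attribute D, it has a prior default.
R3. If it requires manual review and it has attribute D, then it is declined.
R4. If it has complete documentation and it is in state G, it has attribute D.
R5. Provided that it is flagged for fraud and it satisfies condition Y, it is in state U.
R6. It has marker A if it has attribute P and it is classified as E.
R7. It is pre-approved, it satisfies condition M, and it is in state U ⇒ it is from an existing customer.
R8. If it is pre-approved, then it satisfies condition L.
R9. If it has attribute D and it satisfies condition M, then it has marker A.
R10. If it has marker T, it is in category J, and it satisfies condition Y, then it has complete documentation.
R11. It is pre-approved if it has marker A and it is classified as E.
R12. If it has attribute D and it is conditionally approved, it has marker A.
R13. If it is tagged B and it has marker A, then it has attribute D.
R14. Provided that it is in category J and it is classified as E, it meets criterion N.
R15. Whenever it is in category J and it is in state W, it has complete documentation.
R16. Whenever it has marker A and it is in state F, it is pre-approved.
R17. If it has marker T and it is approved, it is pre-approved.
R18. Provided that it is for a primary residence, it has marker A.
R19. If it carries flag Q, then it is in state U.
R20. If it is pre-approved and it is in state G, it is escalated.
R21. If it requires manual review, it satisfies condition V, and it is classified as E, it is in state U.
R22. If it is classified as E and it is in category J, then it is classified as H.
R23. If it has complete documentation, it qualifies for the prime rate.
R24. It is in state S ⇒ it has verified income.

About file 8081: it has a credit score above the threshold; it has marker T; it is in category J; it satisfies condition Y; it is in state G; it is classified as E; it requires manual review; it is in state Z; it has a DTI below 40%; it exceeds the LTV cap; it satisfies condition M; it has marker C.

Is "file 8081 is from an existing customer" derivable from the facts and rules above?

No

Forward chaining from the given facts derives: has complete documentation, meets criterion N, is classified as H, qualifies for the prime rate, has attribute D, has marker A, is pre-approved, is escalated, has a prior default, is declined, satisfies condition L.
The only rule concluding "it is from an existing customer" is R7, which needs "it is in state U"; that is never established.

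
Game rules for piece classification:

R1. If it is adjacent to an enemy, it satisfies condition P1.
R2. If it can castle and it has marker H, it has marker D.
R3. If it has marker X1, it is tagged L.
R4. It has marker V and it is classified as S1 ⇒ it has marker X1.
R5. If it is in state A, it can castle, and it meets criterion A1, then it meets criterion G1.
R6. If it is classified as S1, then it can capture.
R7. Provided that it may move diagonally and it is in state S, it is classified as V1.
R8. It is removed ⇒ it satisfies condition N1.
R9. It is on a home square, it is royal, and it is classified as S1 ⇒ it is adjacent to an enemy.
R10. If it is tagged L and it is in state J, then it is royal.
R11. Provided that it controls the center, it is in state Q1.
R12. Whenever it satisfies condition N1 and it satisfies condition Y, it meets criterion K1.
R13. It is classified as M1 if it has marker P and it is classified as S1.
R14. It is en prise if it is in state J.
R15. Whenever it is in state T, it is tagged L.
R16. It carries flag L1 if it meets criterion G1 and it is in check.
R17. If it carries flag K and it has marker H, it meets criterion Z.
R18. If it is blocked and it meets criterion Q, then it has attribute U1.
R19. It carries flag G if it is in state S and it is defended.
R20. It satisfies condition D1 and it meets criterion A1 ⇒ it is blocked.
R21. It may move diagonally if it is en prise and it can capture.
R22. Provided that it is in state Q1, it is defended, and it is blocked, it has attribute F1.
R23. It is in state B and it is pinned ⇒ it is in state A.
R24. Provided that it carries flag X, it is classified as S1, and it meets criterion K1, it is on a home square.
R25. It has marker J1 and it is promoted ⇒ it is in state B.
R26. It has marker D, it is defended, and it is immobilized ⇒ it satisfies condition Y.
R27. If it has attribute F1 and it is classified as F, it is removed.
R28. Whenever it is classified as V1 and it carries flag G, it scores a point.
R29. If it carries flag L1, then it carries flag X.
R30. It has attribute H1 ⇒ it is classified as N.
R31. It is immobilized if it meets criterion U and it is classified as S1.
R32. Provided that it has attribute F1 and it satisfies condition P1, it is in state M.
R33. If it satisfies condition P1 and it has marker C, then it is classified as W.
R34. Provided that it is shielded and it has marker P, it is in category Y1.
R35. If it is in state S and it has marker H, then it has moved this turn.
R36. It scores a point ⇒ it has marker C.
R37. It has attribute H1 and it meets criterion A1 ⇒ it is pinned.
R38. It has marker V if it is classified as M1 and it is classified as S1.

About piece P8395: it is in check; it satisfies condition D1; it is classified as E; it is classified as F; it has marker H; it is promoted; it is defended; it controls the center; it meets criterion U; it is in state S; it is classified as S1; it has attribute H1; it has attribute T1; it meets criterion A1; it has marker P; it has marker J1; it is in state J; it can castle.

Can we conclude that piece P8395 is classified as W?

By R2 (it can castle, it has marker H): it has marker D.
By R6 (it is classified as S1): it can capture.
By R11 (it controls the center): it is in state Q1.
By R13 (it has marker P, it is classified as S1): it is classified as M1.
By R14 (it is in state J): it is en prise.
By R19 (it is in state S, it is defended): it carries flag G.
By R20 (it satisfies condition D1, it meets criterion A1): it is blocked.
By R21 (it is en prise, it can capture): it may move diagonally.
By R22 (it is in state Q1, it is defended, it is blocked): it has attribute F1.
By R25 (it has marker J1, it is promoted): it is in state B.
By R27 (it has attribute F1, it is classified as F): it is removed.
By R31 (it meets criterion U, it is classified as S1): it is immobilized.
By R37 (it has attribute H1, it meets criterion A1): it is pinned.
By R38 (it is classified as M1, it is classified as S1): it has marker V.
By R4 (it has marker V, it is classified as S1): it has marker X1.
By R7 (it may move diagonally, it is in state S): it is classified as V1.
By R8 (it is removed): it satisfies condition N1.
By R23 (it is in state B, it is pinned): it is in state A.
By R26 (it has marker D, it is defended, it is immobilized): it satisfies condition Y.
By R28 (it is classified as V1, it carries flag G): it scores a point.
By R36 (it scores a point): it has marker C.
By R3 (it has marker X1): it is tagged L.
By R5 (it is in state A, it can castle, it meets criterion A1): it meets criterion G1.
By R10 (it is tagged L, it is in state J): it is royal.
By R12 (it satisfies condition N1, it satisfies condition Y): it meets criterion K1.
By R16 (it meets criterion G1, it is in check): it carries flag L1.
By R29 (it carries flag L1): it carries flag X.
By R24 (it carries flag X, it is classified as S1, it meets criterion K1): it is on a home square.
By R9 (it is on a home square, it is royal, it is classified as S1): it is adjacent to an enemy.
By R1 (it is adjacent to an enemy): it satisfies condition P1.
By R33 (it satisfies condition P1, it has marker C): it is classified as W.

Yes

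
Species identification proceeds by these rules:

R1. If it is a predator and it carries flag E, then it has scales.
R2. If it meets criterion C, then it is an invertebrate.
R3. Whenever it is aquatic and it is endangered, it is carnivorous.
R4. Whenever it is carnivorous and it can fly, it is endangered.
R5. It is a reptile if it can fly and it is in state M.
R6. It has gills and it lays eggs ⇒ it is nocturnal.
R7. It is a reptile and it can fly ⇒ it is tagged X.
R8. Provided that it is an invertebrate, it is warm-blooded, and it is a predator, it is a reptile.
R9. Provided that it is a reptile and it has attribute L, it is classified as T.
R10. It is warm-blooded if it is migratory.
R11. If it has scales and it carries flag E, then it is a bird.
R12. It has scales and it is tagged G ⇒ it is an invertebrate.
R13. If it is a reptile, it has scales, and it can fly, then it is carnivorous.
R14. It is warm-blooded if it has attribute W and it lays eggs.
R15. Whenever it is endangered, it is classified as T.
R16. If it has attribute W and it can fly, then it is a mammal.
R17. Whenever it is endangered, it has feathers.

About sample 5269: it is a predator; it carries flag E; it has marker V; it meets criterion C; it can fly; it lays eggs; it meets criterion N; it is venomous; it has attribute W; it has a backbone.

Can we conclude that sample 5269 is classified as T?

By R1 (it is a predator, it carries flag E): it has scales.
By R2 (it meets criterion C): it is an invertebrate.
By R14 (it has attribute W, it lays eggs): it is warm-blooded.
By R8 (it is an invertebrate, it is warm-blooded, it is a predator): it is a reptile.
By R13 (it is a reptile, it has scales, it can fly): it is carnivorous.
By R4 (it is carnivorous, it can fly): it is endangered.
By R15 (it is endangered): it is classified as T.

Yes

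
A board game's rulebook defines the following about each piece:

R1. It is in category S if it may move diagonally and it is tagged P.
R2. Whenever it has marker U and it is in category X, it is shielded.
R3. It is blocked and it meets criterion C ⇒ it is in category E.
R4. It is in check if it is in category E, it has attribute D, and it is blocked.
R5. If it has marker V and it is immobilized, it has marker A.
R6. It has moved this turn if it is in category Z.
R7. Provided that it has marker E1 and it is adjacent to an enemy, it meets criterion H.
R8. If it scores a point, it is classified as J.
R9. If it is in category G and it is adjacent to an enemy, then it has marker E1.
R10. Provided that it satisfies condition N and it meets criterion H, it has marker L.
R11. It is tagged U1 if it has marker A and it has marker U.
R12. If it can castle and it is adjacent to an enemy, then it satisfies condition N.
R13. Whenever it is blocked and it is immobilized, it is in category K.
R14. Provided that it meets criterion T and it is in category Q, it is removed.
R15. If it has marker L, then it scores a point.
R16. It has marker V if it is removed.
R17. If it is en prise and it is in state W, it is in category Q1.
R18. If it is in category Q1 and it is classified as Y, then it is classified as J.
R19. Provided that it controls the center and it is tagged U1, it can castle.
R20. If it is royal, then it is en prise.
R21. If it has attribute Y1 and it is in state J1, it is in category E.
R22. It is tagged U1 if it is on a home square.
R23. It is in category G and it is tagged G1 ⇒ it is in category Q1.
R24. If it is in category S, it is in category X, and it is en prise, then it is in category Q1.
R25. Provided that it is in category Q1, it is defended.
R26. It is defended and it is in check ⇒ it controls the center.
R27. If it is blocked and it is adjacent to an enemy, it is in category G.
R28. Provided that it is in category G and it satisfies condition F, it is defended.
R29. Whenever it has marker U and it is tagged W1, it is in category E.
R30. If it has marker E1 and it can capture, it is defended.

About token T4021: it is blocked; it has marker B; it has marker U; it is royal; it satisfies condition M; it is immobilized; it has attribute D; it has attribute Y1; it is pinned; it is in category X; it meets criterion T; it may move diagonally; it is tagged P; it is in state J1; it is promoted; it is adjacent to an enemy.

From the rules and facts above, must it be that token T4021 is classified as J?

No

Forward chaining from the given facts derives: is in category S, is shielded, is in category K, is en prise, is in category E, is in category Q1, is defended, is in category G, is in check, has marker E1, controls the center, meets criterion H.
Rules concluding "it is classified as J": R8 needs "it scores a point"; R18 needs "it is classified as Y" — none of these are established.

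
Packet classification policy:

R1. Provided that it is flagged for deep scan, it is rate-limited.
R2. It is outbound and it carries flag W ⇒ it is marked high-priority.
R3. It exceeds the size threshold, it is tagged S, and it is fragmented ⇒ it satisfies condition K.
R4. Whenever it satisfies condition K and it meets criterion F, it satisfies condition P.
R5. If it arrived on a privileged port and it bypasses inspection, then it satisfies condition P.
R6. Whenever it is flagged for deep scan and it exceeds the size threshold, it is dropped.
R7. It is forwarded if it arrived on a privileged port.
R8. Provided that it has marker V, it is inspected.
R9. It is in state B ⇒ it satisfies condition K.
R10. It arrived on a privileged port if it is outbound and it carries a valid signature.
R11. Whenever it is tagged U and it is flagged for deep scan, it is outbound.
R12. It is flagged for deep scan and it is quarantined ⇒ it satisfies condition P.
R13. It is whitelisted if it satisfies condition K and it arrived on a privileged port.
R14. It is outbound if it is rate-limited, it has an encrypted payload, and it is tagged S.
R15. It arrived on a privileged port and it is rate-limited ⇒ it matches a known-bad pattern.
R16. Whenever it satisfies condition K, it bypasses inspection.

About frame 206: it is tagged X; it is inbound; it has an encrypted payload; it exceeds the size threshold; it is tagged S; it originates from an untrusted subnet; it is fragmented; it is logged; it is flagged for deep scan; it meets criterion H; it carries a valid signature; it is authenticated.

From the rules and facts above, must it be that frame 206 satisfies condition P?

By R1 (it is flagged for deep scan): it is rate-limited.
By R3 (it exceeds the size threshold, it is tagged S, it is fragmented): it satisfies condition K.
By R14 (it is rate-limited, it has an encrypted payload, it is tagged S): it is outbound.
By R16 (it satisfies condition K): it bypasses inspection.
By R10 (it is outbound, it carries a valid signature): it arrived on a privileged port.
By R5 (it arrived on a privileged port, it bypasses inspection): it satisfies condition P.

Yes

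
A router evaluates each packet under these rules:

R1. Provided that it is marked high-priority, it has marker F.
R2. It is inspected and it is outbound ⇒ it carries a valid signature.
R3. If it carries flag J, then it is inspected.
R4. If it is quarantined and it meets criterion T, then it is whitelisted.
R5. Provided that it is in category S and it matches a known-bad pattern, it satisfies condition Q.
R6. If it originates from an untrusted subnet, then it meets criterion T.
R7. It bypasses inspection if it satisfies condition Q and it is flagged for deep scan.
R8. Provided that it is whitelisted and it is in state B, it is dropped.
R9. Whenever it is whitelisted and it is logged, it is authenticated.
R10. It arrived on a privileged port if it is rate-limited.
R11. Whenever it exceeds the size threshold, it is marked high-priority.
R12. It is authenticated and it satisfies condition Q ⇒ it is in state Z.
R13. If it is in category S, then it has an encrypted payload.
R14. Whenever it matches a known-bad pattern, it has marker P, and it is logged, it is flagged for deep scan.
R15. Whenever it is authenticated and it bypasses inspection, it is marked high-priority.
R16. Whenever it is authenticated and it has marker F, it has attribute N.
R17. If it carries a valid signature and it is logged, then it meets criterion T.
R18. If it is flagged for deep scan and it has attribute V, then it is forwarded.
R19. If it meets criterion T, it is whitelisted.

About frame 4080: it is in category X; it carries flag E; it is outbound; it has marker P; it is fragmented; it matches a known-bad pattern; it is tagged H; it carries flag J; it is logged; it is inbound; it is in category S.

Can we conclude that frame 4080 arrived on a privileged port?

No

Forward chaining from the given facts derives: is inspected, satisfies condition Q, has an encrypted payload, is flagged for deep scan, carries a valid signature, bypasses inspection, meets criterion T, is whitelisted, is authenticated, is in state Z, is marked high-priority, has marker F, has attribute N.
The only rule concluding "it arrived on a privileged port" is R10, which needs "it is rate-limited"; that is never established.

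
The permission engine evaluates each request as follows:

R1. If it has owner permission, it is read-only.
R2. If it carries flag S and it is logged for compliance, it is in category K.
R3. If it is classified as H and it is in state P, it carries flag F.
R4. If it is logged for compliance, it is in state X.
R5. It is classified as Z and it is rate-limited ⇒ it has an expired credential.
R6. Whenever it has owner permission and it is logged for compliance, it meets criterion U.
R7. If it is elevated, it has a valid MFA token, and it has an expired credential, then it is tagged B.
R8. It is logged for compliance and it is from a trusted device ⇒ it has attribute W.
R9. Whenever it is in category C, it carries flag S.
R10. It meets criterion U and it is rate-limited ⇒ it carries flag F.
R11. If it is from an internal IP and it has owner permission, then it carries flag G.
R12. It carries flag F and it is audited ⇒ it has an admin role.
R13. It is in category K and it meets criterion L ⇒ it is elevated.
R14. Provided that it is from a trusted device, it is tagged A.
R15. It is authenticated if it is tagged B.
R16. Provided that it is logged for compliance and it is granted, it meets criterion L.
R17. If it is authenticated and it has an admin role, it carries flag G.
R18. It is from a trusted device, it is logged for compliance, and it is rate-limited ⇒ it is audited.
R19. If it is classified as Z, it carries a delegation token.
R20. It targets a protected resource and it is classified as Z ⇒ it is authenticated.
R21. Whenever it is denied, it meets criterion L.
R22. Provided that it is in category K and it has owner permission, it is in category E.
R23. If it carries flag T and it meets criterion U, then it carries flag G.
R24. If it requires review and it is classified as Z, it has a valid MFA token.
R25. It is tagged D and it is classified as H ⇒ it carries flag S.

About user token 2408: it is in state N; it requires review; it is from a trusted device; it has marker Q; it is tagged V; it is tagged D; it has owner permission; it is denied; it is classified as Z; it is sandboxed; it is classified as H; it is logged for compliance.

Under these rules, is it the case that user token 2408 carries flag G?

Forward chaining from the given facts derives: is read-only, is in state X, meets criterion U, has attribute W, is tagged A, carries a delegation token, meets criterion L, has a valid MFA token, carries flag S, is in category K, is elevated, is in category E.
Rules concluding "it carries flag G": R11 needs "it is from an internal IP"; R17 needs "it is authenticated"; R23 needs "it carries flag T" — none of these are established.

No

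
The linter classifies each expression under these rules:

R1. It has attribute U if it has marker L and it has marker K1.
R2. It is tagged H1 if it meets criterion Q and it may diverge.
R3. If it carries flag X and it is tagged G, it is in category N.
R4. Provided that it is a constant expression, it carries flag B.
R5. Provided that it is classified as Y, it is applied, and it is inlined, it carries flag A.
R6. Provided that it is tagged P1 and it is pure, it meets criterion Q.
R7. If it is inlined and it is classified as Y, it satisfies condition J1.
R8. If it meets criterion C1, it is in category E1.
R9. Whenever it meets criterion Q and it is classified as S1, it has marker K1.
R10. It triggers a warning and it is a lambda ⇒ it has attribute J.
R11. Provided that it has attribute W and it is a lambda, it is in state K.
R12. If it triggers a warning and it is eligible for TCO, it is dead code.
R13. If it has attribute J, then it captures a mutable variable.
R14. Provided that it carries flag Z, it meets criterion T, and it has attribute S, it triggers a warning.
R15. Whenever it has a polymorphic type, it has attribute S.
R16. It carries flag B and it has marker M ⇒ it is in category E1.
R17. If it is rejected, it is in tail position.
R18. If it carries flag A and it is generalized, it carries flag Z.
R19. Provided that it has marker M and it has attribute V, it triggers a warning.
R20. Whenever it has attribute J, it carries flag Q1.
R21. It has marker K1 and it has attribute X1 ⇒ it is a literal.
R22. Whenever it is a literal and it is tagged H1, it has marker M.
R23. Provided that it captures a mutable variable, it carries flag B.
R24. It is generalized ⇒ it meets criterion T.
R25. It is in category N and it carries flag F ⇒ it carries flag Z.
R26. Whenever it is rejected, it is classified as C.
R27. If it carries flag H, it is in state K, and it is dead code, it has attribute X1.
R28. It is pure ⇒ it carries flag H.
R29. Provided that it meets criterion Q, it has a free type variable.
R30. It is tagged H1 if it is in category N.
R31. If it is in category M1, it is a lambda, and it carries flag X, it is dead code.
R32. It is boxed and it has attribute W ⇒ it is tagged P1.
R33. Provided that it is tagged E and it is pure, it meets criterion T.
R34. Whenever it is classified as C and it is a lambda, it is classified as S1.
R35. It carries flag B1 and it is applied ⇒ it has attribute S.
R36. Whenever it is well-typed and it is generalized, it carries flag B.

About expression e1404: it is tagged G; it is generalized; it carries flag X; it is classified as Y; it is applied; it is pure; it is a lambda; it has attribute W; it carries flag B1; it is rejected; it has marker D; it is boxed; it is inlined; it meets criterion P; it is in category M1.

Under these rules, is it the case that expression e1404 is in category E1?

By R3 (it carries flag X, it is tagged G): it is in category N.
By R5 (it is classified as Y, it is applied, it is inlined): it carries flag A.
By R11 (it has attribute W, it is a lambda): it is in state K.
By R18 (it carries flag A, it is generalized): it carries flag Z.
By R24 (it is generalized): it meets criterion T.
By R26 (it is rejected): it is classified as C.
By R28 (it is pure): it carries flag H.
By R30 (it is in category N): it is tagged H1.
By R31 (it is in category M1, it is a lambda, it carries flag X): it is dead code.
By R32 (it is boxed, it has attribute W): it is tagged P1.
By R34 (it is classified as C, it is a lambda): it is classified as S1.
By R35 (it carries flag B1, it is applied): it has attribute S.
By R6 (it is tagged P1, it is pure): it meets criterion Q.
By R9 (it meets criterion Q, it is classified as S1): it has marker K1.
By R14 (it carries flag Z, it meets criterion T, it has attribute S): it triggers a warning.
By R27 (it carries flag H, it is in state K, it is dead code): it has attribute X1.
By R10 (it triggers a warning, it is a lambda): it has attribute J.
By R13 (it has attribute J): it captures a mutable variable.
By R21 (it has marker K1, it has attribute X1): it is a literal.
By R22 (it is a literal, it is tagged H1): it has marker M.
By R23 (it captures a mutable variable): it carries flag B.
By R16 (it carries flag B, it has marker M): it is in category E1.

Yes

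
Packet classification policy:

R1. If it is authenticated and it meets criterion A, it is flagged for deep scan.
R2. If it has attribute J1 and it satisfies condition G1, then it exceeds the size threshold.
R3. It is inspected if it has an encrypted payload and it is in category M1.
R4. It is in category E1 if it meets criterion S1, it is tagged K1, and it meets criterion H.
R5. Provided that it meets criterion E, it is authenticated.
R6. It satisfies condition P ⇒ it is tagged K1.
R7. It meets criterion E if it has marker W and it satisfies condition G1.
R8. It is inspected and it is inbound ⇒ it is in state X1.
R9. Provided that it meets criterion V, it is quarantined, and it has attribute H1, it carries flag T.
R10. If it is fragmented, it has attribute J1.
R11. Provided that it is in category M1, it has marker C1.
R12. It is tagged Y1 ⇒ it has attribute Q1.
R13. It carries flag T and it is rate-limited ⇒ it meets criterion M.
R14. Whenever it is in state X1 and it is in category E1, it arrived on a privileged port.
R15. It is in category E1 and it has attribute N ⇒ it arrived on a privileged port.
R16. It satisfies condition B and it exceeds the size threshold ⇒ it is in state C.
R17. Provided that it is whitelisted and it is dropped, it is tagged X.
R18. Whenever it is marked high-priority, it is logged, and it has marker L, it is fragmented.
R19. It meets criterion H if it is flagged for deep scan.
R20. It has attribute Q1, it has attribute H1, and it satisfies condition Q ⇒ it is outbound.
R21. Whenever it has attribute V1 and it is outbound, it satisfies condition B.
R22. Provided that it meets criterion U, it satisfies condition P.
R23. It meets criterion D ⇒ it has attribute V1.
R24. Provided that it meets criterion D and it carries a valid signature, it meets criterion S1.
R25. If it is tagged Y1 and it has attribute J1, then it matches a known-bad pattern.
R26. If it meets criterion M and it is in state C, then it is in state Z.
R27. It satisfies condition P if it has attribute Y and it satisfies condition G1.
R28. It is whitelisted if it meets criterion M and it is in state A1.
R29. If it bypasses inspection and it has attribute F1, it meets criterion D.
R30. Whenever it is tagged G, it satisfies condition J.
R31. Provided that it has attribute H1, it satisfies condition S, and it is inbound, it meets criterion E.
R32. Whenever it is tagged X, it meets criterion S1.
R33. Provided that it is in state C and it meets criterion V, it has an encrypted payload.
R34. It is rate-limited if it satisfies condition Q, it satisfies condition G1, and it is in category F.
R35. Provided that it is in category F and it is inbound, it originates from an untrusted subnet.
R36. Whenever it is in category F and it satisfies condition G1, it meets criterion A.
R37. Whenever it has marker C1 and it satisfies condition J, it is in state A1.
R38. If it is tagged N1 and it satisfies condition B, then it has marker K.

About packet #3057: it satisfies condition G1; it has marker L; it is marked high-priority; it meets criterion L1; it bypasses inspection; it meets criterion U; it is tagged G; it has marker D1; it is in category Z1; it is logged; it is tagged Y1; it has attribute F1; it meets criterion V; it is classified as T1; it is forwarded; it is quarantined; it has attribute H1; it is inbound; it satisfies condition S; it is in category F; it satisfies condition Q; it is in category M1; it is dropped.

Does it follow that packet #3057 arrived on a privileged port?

By R9 (it meets criterion V, it is quarantined, it has attribute H1): it carries flag T.
By R11 (it is in category M1): it has marker C1.
By R12 (it is tagged Y1): it has attribute Q1.
By R18 (it is marked high-priority, it is logged, it has marker L): it is fragmented.
By R20 (it has attribute Q1, it has attribute H1, it satisfies condition Q): it is outbound.
By R22 (it meets criterion U): it satisfies condition P.
By R29 (it bypasses inspection, it has attribute F1): it meets criterion D.
By R30 (it is tagged G): it satisfies condition J.
By R31 (it has attribute H1, it satisfies condition S, it is inbound): it meets criterion E.
By R34 (it satisfies condition Q, it satisfies condition G1, it is in category F): it is rate-limited.
By R36 (it is in category F, it satisfies condition G1): it meets criterion A.
By R37 (it has marker C1, it satisfies condition J): it is in state A1.
By R5 (it meets criterion E): it is authenticated.
By R6 (it satisfies condition P): it is tagged K1.
By R10 (it is fragmented): it has attribute J1.
By R13 (it carries flag T, it is rate-limited): it meets criterion M.
By R23 (it meets criterion D): it has attribute V1.
By R28 (it meets criterion M, it is in state A1): it is whitelisted.
By R1 (it is authenticated, it meets criterion A): it is flagged for deep scan.
By R2 (it has attribute J1, it satisfies condition G1): it exceeds the size threshold.
By R17 (it is whitelisted, it is dropped): it is tagged X.
By R19 (it is flagged for deep scan): it meets criterion H.
By R21 (it has attribute V1, it is outbound): it satisfies condition B.
By R32 (it is tagged X): it meets criterion S1.
By R4 (it meets criterion S1, it is tagged K1, it meets criterion H): it is in category E1.
By R16 (it satisfies condition B, it exceeds the size threshold): it is in state C.
By R33 (it is in state C, it meets criterion V): it has an encrypted payload.
By R3 (it has an encrypted payload, it is in category M1): it is inspected.
By R8 (it is inspected, it is inbound): it is in state X1.
By R14 (it is in state X1, it is in category E1): it arrived on a privileged port.

Yes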